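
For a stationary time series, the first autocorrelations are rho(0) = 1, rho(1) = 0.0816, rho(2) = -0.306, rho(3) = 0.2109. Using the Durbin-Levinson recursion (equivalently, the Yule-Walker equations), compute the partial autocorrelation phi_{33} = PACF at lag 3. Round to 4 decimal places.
\phi_{33} = 0.3010

The PACF at lag k is phi_{kk}, the last component of the solution
to the Yule-Walker system G_k phi = r_k where
  (G_k)_{ij} = rho(|i - j|), (r_k)_i = rho(i), i,j = 1..k.
Equivalently, Durbin-Levinson gives phi_{kk} iteratively:
  phi_{11} = rho(1)
  phi_{kk} = [rho(k) - sum_{j=1..k-1} phi_{k-1,j} rho(k-j)]
            / [1 - sum_{j=1..k-1} phi_{k-1,j} rho(j)],
  phi_{k,j} = phi_{k-1,j} - phi_{kk} phi_{k-1,k-j},  j = 1..k-1.
Step k = 1:
  phi_11 = rho(1) = 0.0816.
Step k = 2:
  phi_22 = [rho(2) - phi_11 rho(1)] / [1 - phi_11 rho(1)] = [-0.306 - (0.0816)(0.0816)] / [1 - (0.0816)(0.0816)]
         = -0.31265856 / 0.99334144 = -0.314754.
  Update: phi_21 = phi_11 - phi_22 phi_11 = 0.0816 - (-0.314754)(0.0816) = 0.107284.
Step k = 3:
  phi_33 = [rho(3) - phi_21 rho(2) - phi_22 rho(1)] / [1 - phi_21 rho(1) - phi_22 rho(2)]
    numerator   = 0.2109 - (0.107284)(-0.306) - (-0.314754)(0.0816) = 0.26941285
    denominator = 1 - (0.107284)(0.0816) - (-0.314754)(-0.306) = 0.89493079
  phi_33 = 0.26941285 / 0.89493079 = 0.301.
Therefore phi_{33} = 0.3010.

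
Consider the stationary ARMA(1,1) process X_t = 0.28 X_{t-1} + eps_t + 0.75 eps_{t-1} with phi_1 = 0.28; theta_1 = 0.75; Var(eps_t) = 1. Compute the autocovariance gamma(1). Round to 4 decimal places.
\gamma(1) = 1.3523

Multiply the model equation by X_{t-k} and take expectations. With theta_0 = psi_0 = 1 and psi_j the MA(infinity) weights, this gives
  gamma(k) - sum_i phi_i gamma(k-i) = c_k,
  c_k = sigma^2 * sum_{j=k..q} theta_j psi_{j-k}   (c_k = 0 for k > q),
using gamma(-m) = gamma(m).
psi-weights needed (psi_j = theta_j + sum_i phi_i psi_{j-i}):
  psi_1 = theta_1 + phi_1 = 0.75 + (0.28) = 1.03
Right-hand sides:
  c_0 = sigma^2 (1 + theta_1 psi_1) = 1 * (1 + (0.75)(1.03)) = 1 * 1.7725 = 1.7725
  c_1 = sigma^2 theta_1 = 1 * (0.75) = 0.75
  c_2 = 0
Equations for k = 0 and k = 1 (AR order 1):
  gamma(0) = phi_1 gamma(1) + c_0
  gamma(1) = phi_1 gamma(0) + c_1
Substituting the second into the first: gamma(0) (1 - phi_1^2) = c_0 + phi_1 c_1, so
  gamma(0) = (c_0 + phi_1 c_1) / (1 - phi_1^2) = (1.7725 + (0.28)(0.75)) / (1 - (0.28)^2) = 1.9825 / 0.9216 = 2.15115.
  gamma(1) = phi_1 gamma(0) + c_1 = (0.28)(2.15115) + (0.75) = 1.352322.
Therefore gamma(1) = 1.3523 (to 4 decimal places).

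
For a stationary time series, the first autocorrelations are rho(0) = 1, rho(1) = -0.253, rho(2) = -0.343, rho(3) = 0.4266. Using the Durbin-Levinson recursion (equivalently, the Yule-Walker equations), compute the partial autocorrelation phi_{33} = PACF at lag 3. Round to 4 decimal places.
\phi_{33} = 0.2531

The PACF at lag k is phi_{kk}, the last component of the solution
to the Yule-Walker system G_k phi = r_k where
  (G_k)_{ij} = rho(|i - j|), (r_k)_i = rho(i), i,j = 1..k.
Equivalently, Durbin-Levinson gives phi_{kk} iteratively:
  phi_{11} = rho(1)
  phi_{kk} = [rho(k) - sum_{j=1..k-1} phi_{k-1,j} rho(k-j)]
            / [1 - sum_{j=1..k-1} phi_{k-1,j} rho(j)],
  phi_{k,j} = phi_{k-1,j} - phi_{kk} phi_{k-1,k-j},  j = 1..k-1.
Step k = 1:
  phi_11 = rho(1) = -0.253.
Step k = 2:
  phi_22 = [rho(2) - phi_11 rho(1)] / [1 - phi_11 rho(1)] = [-0.343 - (-0.253)(-0.253)] / [1 - (-0.253)(-0.253)]
         = -0.407009 / 0.935991 = -0.434843.
  Update: phi_21 = phi_11 - phi_22 phi_11 = -0.253 - (-0.434843)(-0.253) = -0.363015.
Step k = 3:
  phi_33 = [rho(3) - phi_21 rho(2) - phi_22 rho(1)] / [1 - phi_21 rho(1) - phi_22 rho(2)]
    numerator   = 0.4266 - (-0.363015)(-0.343) - (-0.434843)(-0.253) = 0.19207053
    denominator = 1 - (-0.363015)(-0.253) - (-0.434843)(-0.343) = 0.75900604
  phi_33 = 0.19207053 / 0.75900604 = 0.2531.
Therefore phi_{33} = 0.2531.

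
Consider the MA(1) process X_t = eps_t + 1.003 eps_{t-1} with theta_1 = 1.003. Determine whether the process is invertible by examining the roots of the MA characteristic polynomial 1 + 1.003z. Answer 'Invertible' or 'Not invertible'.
\text{Not invertible}

The MA(q) characteristic polynomial is P(z) = 1 + 1.003z.
Invertibility requires all roots to lie outside the unit circle, i.e. |z| > 1 for every root.
This is linear in z: 1 + (1.003) z = 0  =>  z = -1/(1.003) = -0.997009,  |z| = 0.997009.
Moduli of all roots: 0.9970.
All moduli strictly greater than 1? No.
Verdict: Not invertible.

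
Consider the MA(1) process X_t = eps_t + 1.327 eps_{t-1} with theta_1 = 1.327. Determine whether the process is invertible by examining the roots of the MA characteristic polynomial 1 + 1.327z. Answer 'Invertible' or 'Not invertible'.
\text{Not invertible}

The MA(q) characteristic polynomial is P(z) = 1 + 1.327z.
Invertibility requires all roots to lie outside the unit circle, i.e. |z| > 1 for every root.
This is linear in z: 1 + (1.327) z = 0  =>  z = -1/(1.327) = -0.75358,  |z| = 0.75358.
Moduli of all roots: 0.7536.
All moduli strictly greater than 1? No.
Verdict: Not invertible.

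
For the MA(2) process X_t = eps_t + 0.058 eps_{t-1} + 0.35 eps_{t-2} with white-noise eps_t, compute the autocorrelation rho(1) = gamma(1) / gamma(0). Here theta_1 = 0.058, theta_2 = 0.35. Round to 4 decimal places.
\rho(1) = 0.0695

For an MA(q) process with theta_0 = 1, the autocovariance is
  gamma(k) = sigma^2 * sum_{i=0..q-k} theta_i * theta_{i+k},
and rho(k) = gamma(k) / gamma(0). Sigma^2 cancels.
  numerator   = (1)*(0.058) + (0.058)*(0.35) = 0.0783.
  denominator = (1)^2 + (0.058)^2 + (0.35)^2 = 1.125864.
  rho(1) = 0.0783 / 1.125864 = 0.0695.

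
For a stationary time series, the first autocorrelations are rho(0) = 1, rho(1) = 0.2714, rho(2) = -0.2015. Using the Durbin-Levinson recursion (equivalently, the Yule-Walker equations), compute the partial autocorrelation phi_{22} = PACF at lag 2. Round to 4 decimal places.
\phi_{22} = -0.2970

The PACF at lag k is phi_{kk}, the last component of the solution
to the Yule-Walker system G_k phi = r_k where
  (G_k)_{ij} = rho(|i - j|), (r_k)_i = rho(i), i,j = 1..k.
Equivalently, Durbin-Levinson gives phi_{kk} iteratively:
  phi_{11} = rho(1)
  phi_{kk} = [rho(k) - sum_{j=1..k-1} phi_{k-1,j} rho(k-j)]
            / [1 - sum_{j=1..k-1} phi_{k-1,j} rho(j)],
  phi_{k,j} = phi_{k-1,j} - phi_{kk} phi_{k-1,k-j},  j = 1..k-1.
Step k = 1:
  phi_11 = rho(1) = 0.2714.
Step k = 2:
  phi_22 = [rho(2) - phi_11 rho(1)] / [1 - phi_11 rho(1)] = [-0.2015 - (0.2714)(0.2714)] / [1 - (0.2714)(0.2714)]
         = -0.27515796 / 0.92634204 = -0.297.
Therefore phi_{22} = -0.2970.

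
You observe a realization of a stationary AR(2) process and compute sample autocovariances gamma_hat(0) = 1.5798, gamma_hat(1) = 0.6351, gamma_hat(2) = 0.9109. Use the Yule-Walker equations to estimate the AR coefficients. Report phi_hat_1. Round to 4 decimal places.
\hat\phi_{1} = 0.2030

The Yule-Walker equations for an AR(p) process read, in matrix form,
  Gamma_p phi = r_p,   with   (Gamma_p)_{ij} = gamma(|i - j|),
                       (r_p)_i = gamma(i),   i,j = 1..p.
Substitute the sample gammas (Toeplitz matrix and right-hand side of size 2):
  Gamma_p = [[1.5798, 0.6351], [0.6351, 1.5798]]
  r_p     = [0.6351, 0.9109]
Written out:
  1.5798 phi_1 + 0.6351 phi_2 = 0.6351
  0.6351 phi_1 + 1.5798 phi_2 = 0.9109
Solve by Cramer's rule:
  det = gamma(0)^2 - gamma(1)^2 = (1.5798)^2 - (0.6351)^2 = 2.49576804 - 0.40335201 = 2.09241603
  phi_hat_1 = [gamma(1) gamma(0) - gamma(1) gamma(2)] / det = [(0.6351)(1.5798) - (0.6351)(0.9109)] / 2.09241603 = 0.42481839 / 2.09241603 = 0.203
  phi_hat_2 = [gamma(0) gamma(2) - gamma(1)^2] / det = [(1.5798)(0.9109) - (0.6351)^2] / 2.09241603 = 1.03568781 / 2.09241603 = 0.495
So phi_hat = [0.2030, 0.4950].
Therefore phi_hat_1 = 0.2030.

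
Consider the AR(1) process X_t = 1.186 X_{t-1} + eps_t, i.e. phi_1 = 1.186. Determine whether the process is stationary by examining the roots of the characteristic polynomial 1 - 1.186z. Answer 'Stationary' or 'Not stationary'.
\text{Not stationary}

The AR(p) characteristic polynomial is P(z) = 1 - 1.186z.
Stationarity requires all roots to lie outside the unit circle, i.e. |z| > 1 for every root.
This is linear in z: 1 + (-1.186) z = 0  =>  z = -1/(-1.186) = 0.84317,  |z| = 0.84317.
Moduli of all roots: 0.8432.
All moduli strictly greater than 1? No.
Verdict: Not stationary.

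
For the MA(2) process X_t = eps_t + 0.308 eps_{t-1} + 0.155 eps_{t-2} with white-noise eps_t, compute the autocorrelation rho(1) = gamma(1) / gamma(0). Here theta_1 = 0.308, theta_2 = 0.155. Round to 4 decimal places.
\rho(1) = 0.3179

For an MA(q) process with theta_0 = 1, the autocovariance is
  gamma(k) = sigma^2 * sum_{i=0..q-k} theta_i * theta_{i+k},
and rho(k) = gamma(k) / gamma(0). Sigma^2 cancels.
  numerator   = (1)*(0.308) + (0.308)*(0.155) = 0.35574.
  denominator = (1)^2 + (0.308)^2 + (0.155)^2 = 1.118889.
  rho(1) = 0.35574 / 1.118889 = 0.3179.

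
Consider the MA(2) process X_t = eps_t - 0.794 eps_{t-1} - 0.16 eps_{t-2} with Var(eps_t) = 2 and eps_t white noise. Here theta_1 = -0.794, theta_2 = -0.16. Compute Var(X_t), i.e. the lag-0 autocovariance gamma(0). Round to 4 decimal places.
\gamma(0) = 3.3121

For an MA(q) process X_t = eps_t + sum_i theta_i eps_{t-i} with
Var(eps_t) = sigma^2, the variance is
  gamma(0) = sigma^2 * (1 + sum_i theta_i^2).
  sum_i theta_i^2 = (-0.794)^2 + (-0.16)^2 = 0.630436 + 0.0256 = 0.656036.
  gamma(0) = 2 * (1 + 0.656036) = 2 * 1.656036 = 3.312072, which rounds to 3.3121.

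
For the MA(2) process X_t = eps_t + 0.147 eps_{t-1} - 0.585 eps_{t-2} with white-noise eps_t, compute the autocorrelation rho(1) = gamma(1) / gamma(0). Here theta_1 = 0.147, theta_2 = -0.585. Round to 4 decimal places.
\rho(1) = 0.0447

For an MA(q) process with theta_0 = 1, the autocovariance is
  gamma(k) = sigma^2 * sum_{i=0..q-k} theta_i * theta_{i+k},
and rho(k) = gamma(k) / gamma(0). Sigma^2 cancels.
  numerator   = (1)*(0.147) + (0.147)*(-0.585) = 0.061005.
  denominator = (1)^2 + (0.147)^2 + (-0.585)^2 = 1.363834.
  rho(1) = 0.061005 / 1.363834 = 0.0447.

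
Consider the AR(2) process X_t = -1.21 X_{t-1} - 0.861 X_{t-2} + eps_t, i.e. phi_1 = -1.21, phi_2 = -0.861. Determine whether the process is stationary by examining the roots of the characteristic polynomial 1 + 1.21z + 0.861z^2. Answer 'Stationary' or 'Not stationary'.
\text{Stationary}

The AR(p) characteristic polynomial is P(z) = 1 + 1.21z + 0.861z^2.
Stationarity requires all roots to lie outside the unit circle, i.e. |z| > 1 for every root.
Set 1 + (1.21) z + (0.861) z^2 = 0, i.e. a z^2 + b z + c = 0 with a = 0.861, b = 1.21, c = 1.
Discriminant D = b^2 - 4ac = (1.21)^2 - 4*(0.861)*1 = 1.4641 - (3.444) = -1.9799.
D < 0, so the roots are the complex-conjugate pair z = (-b +/- i sqrt(-D)) / (2a) = -0.7027 +/- 0.8171i.
For a conjugate pair |z|^2 = z * conj(z) = (product of roots) = c/a = 1/(0.861) = 1.16144, so |z| = sqrt(1.16144) = 1.0777 for both roots.
Moduli of all roots: 1.0777, 1.0777.
All moduli strictly greater than 1? Yes.
Verdict: Stationary.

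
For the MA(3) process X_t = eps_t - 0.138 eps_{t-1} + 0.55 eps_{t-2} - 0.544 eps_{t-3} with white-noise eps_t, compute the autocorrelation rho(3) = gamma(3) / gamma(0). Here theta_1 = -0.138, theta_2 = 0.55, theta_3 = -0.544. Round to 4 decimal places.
\rho(3) = -0.3363

For an MA(q) process with theta_0 = 1, the autocovariance is
  gamma(k) = sigma^2 * sum_{i=0..q-k} theta_i * theta_{i+k},
and rho(k) = gamma(k) / gamma(0). Sigma^2 cancels.
  numerator   = (1)*(-0.544) = -0.544.
  denominator = (1)^2 + (-0.138)^2 + (0.55)^2 + (-0.544)^2 = 1.61748.
  rho(3) = -0.544 / 1.61748 = -0.3363.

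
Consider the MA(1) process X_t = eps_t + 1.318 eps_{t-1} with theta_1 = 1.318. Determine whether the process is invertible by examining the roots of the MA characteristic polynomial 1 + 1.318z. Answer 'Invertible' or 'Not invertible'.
\text{Not invertible}

The MA(q) characteristic polynomial is P(z) = 1 + 1.318z.
Invertibility requires all roots to lie outside the unit circle, i.e. |z| > 1 for every root.
This is linear in z: 1 + (1.318) z = 0  =>  z = -1/(1.318) = -0.758725,  |z| = 0.758725.
Moduli of all roots: 0.7587.
All moduli strictly greater than 1? No.
Verdict: Not invertible.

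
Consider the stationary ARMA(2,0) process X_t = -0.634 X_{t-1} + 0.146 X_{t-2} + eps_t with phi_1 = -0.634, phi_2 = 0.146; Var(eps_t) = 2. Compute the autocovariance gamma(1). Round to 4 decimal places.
\gamma(1) = -3.3799

Multiply the model equation by X_{t-k} and take expectations. With theta_0 = psi_0 = 1 and psi_j the MA(infinity) weights, this gives
  gamma(k) - sum_i phi_i gamma(k-i) = c_k,
  c_k = sigma^2 * sum_{j=k..q} theta_j psi_{j-k}   (c_k = 0 for k > q),
using gamma(-m) = gamma(m).
Pure AR (q = 0): c_0 = sigma^2 = 2, c_k = 0 for k >= 1.
Equations for k = 0, 1, 2 (AR order 2, c_2 = 0):
  (E0) gamma(0) = phi_1 gamma(1) + phi_2 gamma(2) + c_0
  (E1) gamma(1) = phi_1 gamma(0) + phi_2 gamma(1) + c_1
  (E2) gamma(2) = phi_1 gamma(1) + phi_2 gamma(0)
From (E1): gamma(1) = A gamma(0) + B with
  A = phi_1 / (1 - phi_2) = -0.634 / 0.854 = -0.742389,   B = c_1 / (1 - phi_2) = 0 / 0.854 = 0.
Insert (E2) into (E0): gamma(0) (1 - phi_2^2) = phi_1 (1 + phi_2) gamma(1) + c_0.
  phi_1 (1 + phi_2) = (-0.634)(1.146) = -0.726564,   1 - phi_2^2 = 0.978684.
Replace gamma(1) by A gamma(0) + B and collect gamma(0):
  gamma(0) [0.978684 - (-0.726564)(-0.742389)] = c_0 = 2
  gamma(0) * 0.439291 = 2
  gamma(0) = 2 / 0.439291 = 4.55279.
  gamma(1) = A gamma(0) = (-0.742389)(4.55279) = -3.37994.
Therefore gamma(1) = -3.3799 (to 4 decimal places).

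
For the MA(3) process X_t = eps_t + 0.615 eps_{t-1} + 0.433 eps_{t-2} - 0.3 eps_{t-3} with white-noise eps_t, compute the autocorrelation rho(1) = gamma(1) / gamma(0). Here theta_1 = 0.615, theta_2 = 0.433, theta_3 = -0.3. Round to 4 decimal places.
\rho(1) = 0.4538

For an MA(q) process with theta_0 = 1, the autocovariance is
  gamma(k) = sigma^2 * sum_{i=0..q-k} theta_i * theta_{i+k},
and rho(k) = gamma(k) / gamma(0). Sigma^2 cancels.
  numerator   = (1)*(0.615) + (0.615)*(0.433) + (0.433)*(-0.3) = 0.751395.
  denominator = (1)^2 + (0.615)^2 + (0.433)^2 + (-0.3)^2 = 1.655714.
  rho(1) = 0.751395 / 1.655714 = 0.4538.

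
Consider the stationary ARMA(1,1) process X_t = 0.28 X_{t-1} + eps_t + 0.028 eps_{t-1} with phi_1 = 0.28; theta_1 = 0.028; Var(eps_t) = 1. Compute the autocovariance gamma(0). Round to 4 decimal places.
\gamma(0) = 1.1029

Multiply the model equation by X_{t-k} and take expectations. With theta_0 = psi_0 = 1 and psi_j the MA(infinity) weights, this gives
  gamma(k) - sum_i phi_i gamma(k-i) = c_k,
  c_k = sigma^2 * sum_{j=k..q} theta_j psi_{j-k}   (c_k = 0 for k > q),
using gamma(-m) = gamma(m).
psi-weights needed (psi_j = theta_j + sum_i phi_i psi_{j-i}):
  psi_1 = theta_1 + phi_1 = 0.028 + (0.28) = 0.308
Right-hand sides:
  c_0 = sigma^2 (1 + theta_1 psi_1) = 1 * (1 + (0.028)(0.308)) = 1 * 1.008624 = 1.008624
  c_1 = sigma^2 theta_1 = 1 * (0.028) = 0.028
  c_2 = 0
Equations for k = 0 and k = 1 (AR order 1):
  gamma(0) = phi_1 gamma(1) + c_0
  gamma(1) = phi_1 gamma(0) + c_1
Substituting the second into the first: gamma(0) (1 - phi_1^2) = c_0 + phi_1 c_1, so
  gamma(0) = (c_0 + phi_1 c_1) / (1 - phi_1^2) = (1.008624 + (0.28)(0.028)) / (1 - (0.28)^2) = 1.016464 / 0.9216 = 1.102934.
Therefore gamma(0) = 1.1029 (to 4 decimal places).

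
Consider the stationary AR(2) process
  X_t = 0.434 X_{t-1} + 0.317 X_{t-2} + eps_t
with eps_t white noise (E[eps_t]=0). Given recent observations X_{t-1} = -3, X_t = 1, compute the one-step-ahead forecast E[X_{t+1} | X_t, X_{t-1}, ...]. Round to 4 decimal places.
E[X_{t+1} \mid \mathcal F_t] = -0.5170

For an AR(p) model X_t = c + sum_i phi_i X_{t-i} + eps_t, the
one-step-ahead conditional mean is
  E[X_{t+1} | X_t, ...] = c + sum_i phi_i X_{t+1-i}.
Substitute known values:
  E[X_{t+1} | ...] = (0.434) * (1) + (0.317) * (-3)
                   = -0.5170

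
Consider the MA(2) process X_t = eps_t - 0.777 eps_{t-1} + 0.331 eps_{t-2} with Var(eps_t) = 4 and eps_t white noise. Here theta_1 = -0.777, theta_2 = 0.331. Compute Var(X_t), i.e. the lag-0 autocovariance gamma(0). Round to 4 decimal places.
\gamma(0) = 6.8532

For an MA(q) process X_t = eps_t + sum_i theta_i eps_{t-i} with
Var(eps_t) = sigma^2, the variance is
  gamma(0) = sigma^2 * (1 + sum_i theta_i^2).
  sum_i theta_i^2 = (-0.777)^2 + (0.331)^2 = 0.603729 + 0.109561 = 0.71329.
  gamma(0) = 4 * (1 + 0.71329) = 4 * 1.71329 = 6.85316, which rounds to 6.8532.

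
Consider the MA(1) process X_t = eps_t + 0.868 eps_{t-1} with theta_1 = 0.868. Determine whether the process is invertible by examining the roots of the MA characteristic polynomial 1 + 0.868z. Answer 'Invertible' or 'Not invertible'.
\text{Invertible}

The MA(q) characteristic polynomial is P(z) = 1 + 0.868z.
Invertibility requires all roots to lie outside the unit circle, i.e. |z| > 1 for every root.
This is linear in z: 1 + (0.868) z = 0  =>  z = -1/(0.868) = -1.152074,  |z| = 1.152074.
Moduli of all roots: 1.1521.
All moduli strictly greater than 1? Yes.
Verdict: Invertible.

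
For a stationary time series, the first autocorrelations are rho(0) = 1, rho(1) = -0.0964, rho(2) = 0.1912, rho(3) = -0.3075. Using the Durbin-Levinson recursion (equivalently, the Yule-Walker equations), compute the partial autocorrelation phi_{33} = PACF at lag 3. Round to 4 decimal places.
\phi_{33} = -0.2870

The PACF at lag k is phi_{kk}, the last component of the solution
to the Yule-Walker system G_k phi = r_k where
  (G_k)_{ij} = rho(|i - j|), (r_k)_i = rho(i), i,j = 1..k.
Equivalently, Durbin-Levinson gives phi_{kk} iteratively:
  phi_{11} = rho(1)
  phi_{kk} = [rho(k) - sum_{j=1..k-1} phi_{k-1,j} rho(k-j)]
            / [1 - sum_{j=1..k-1} phi_{k-1,j} rho(j)],
  phi_{k,j} = phi_{k-1,j} - phi_{kk} phi_{k-1,k-j},  j = 1..k-1.
Step k = 1:
  phi_11 = rho(1) = -0.0964.
Step k = 2:
  phi_22 = [rho(2) - phi_11 rho(1)] / [1 - phi_11 rho(1)] = [0.1912 - (-0.0964)(-0.0964)] / [1 - (-0.0964)(-0.0964)]
         = 0.18190704 / 0.99070704 = 0.183613.
  Update: phi_21 = phi_11 - phi_22 phi_11 = -0.0964 - (0.183613)(-0.0964) = -0.0787.
Step k = 3:
  phi_33 = [rho(3) - phi_21 rho(2) - phi_22 rho(1)] / [1 - phi_21 rho(1) - phi_22 rho(2)]
    numerator   = -0.3075 - (-0.0787)(0.1912) - (0.183613)(-0.0964) = -0.2747523
    denominator = 1 - (-0.0787)(-0.0964) - (0.183613)(0.1912) = 0.95730648
  phi_33 = -0.2747523 / 0.95730648 = -0.287.
Therefore phi_{33} = -0.2870.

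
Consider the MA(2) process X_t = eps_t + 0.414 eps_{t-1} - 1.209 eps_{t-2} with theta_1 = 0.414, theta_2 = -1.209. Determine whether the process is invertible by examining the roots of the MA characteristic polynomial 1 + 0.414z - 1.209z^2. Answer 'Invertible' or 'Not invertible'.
\text{Not invertible}

The MA(q) characteristic polynomial is P(z) = 1 + 0.414z - 1.209z^2.
Invertibility requires all roots to lie outside the unit circle, i.e. |z| > 1 for every root.
Set 1 + (0.414) z + (-1.209) z^2 = 0, i.e. a z^2 + b z + c = 0 with a = -1.209, b = 0.414, c = 1.
Discriminant D = b^2 - 4ac = (0.414)^2 - 4*(-1.209)*1 = 0.171396 - (-4.836) = 5.007396.
D >= 0, so the roots are real: z = (-b +/- sqrt(D)) / (2a) = (-0.414 +/- 2.237721) / (-2.418).
  z_1 = (-0.414 + 2.237721) / (-2.418) = -0.7542,   |z_1| = 0.7542.
  z_2 = (-0.414 - 2.237721) / (-2.418) = 1.0967,   |z_2| = 1.0967.
Moduli of all roots: 0.7542, 1.0967.
All moduli strictly greater than 1? No.
Verdict: Not invertible.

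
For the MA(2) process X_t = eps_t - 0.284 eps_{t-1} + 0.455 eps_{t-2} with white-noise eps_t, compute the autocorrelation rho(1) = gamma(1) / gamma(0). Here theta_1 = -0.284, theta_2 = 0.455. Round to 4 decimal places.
\rho(1) = -0.3209

For an MA(q) process with theta_0 = 1, the autocovariance is
  gamma(k) = sigma^2 * sum_{i=0..q-k} theta_i * theta_{i+k},
and rho(k) = gamma(k) / gamma(0). Sigma^2 cancels.
  numerator   = (1)*(-0.284) + (-0.284)*(0.455) = -0.41322.
  denominator = (1)^2 + (-0.284)^2 + (0.455)^2 = 1.287681.
  rho(1) = -0.41322 / 1.287681 = -0.3209.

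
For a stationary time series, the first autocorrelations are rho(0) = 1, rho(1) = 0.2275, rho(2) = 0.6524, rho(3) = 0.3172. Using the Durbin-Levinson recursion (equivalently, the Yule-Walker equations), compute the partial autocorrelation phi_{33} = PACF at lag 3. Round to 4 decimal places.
\phi_{33} = 0.2090

The PACF at lag k is phi_{kk}, the last component of the solution
to the Yule-Walker system G_k phi = r_k where
  (G_k)_{ij} = rho(|i - j|), (r_k)_i = rho(i), i,j = 1..k.
Equivalently, Durbin-Levinson gives phi_{kk} iteratively:
  phi_{11} = rho(1)
  phi_{kk} = [rho(k) - sum_{j=1..k-1} phi_{k-1,j} rho(k-j)]
            / [1 - sum_{j=1..k-1} phi_{k-1,j} rho(j)],
  phi_{k,j} = phi_{k-1,j} - phi_{kk} phi_{k-1,k-j},  j = 1..k-1.
Step k = 1:
  phi_11 = rho(1) = 0.2275.
Step k = 2:
  phi_22 = [rho(2) - phi_11 rho(1)] / [1 - phi_11 rho(1)] = [0.6524 - (0.2275)(0.2275)] / [1 - (0.2275)(0.2275)]
         = 0.60064375 / 0.94824375 = 0.633428.
  Update: phi_21 = phi_11 - phi_22 phi_11 = 0.2275 - (0.633428)(0.2275) = 0.083395.
Step k = 3:
  phi_33 = [rho(3) - phi_21 rho(2) - phi_22 rho(1)] / [1 - phi_21 rho(1) - phi_22 rho(2)]
    numerator   = 0.3172 - (0.083395)(0.6524) - (0.633428)(0.2275) = 0.11868818
    denominator = 1 - (0.083395)(0.2275) - (0.633428)(0.6524) = 0.56777943
  phi_33 = 0.11868818 / 0.56777943 = 0.209.
Therefore phi_{33} = 0.2090.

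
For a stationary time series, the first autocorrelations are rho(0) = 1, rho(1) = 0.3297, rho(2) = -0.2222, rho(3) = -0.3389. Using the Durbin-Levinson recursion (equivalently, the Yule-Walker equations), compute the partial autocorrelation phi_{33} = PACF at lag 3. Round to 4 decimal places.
\phi_{33} = -0.1510

The PACF at lag k is phi_{kk}, the last component of the solution
to the Yule-Walker system G_k phi = r_k where
  (G_k)_{ij} = rho(|i - j|), (r_k)_i = rho(i), i,j = 1..k.
Equivalently, Durbin-Levinson gives phi_{kk} iteratively:
  phi_{11} = rho(1)
  phi_{kk} = [rho(k) - sum_{j=1..k-1} phi_{k-1,j} rho(k-j)]
            / [1 - sum_{j=1..k-1} phi_{k-1,j} rho(j)],
  phi_{k,j} = phi_{k-1,j} - phi_{kk} phi_{k-1,k-j},  j = 1..k-1.
Step k = 1:
  phi_11 = rho(1) = 0.3297.
Step k = 2:
  phi_22 = [rho(2) - phi_11 rho(1)] / [1 - phi_11 rho(1)] = [-0.2222 - (0.3297)(0.3297)] / [1 - (0.3297)(0.3297)]
         = -0.33090209 / 0.89129791 = -0.371259.
  Update: phi_21 = phi_11 - phi_22 phi_11 = 0.3297 - (-0.371259)(0.3297) = 0.452104.
Step k = 3:
  phi_33 = [rho(3) - phi_21 rho(2) - phi_22 rho(1)] / [1 - phi_21 rho(1) - phi_22 rho(2)]
    numerator   = -0.3389 - (0.452104)(-0.2222) - (-0.371259)(0.3297) = -0.11603851
    denominator = 1 - (0.452104)(0.3297) - (-0.371259)(-0.2222) = 0.76844764
  phi_33 = -0.11603851 / 0.76844764 = -0.151.
Therefore phi_{33} = -0.1510.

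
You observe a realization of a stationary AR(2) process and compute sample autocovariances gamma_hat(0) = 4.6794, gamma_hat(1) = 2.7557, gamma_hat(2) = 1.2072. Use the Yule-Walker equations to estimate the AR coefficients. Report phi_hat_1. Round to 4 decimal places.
\hat\phi_{1} = 0.6690

The Yule-Walker equations for an AR(p) process read, in matrix form,
  Gamma_p phi = r_p,   with   (Gamma_p)_{ij} = gamma(|i - j|),
                       (r_p)_i = gamma(i),   i,j = 1..p.
Substitute the sample gammas (Toeplitz matrix and right-hand side of size 2):
  Gamma_p = [[4.6794, 2.7557], [2.7557, 4.6794]]
  r_p     = [2.7557, 1.2072]
Written out:
  4.6794 phi_1 + 2.7557 phi_2 = 2.7557
  2.7557 phi_1 + 4.6794 phi_2 = 1.2072
Solve by Cramer's rule:
  det = gamma(0)^2 - gamma(1)^2 = (4.6794)^2 - (2.7557)^2 = 21.89678436 - 7.59388249 = 14.30290187
  phi_hat_1 = [gamma(1) gamma(0) - gamma(1) gamma(2)] / det = [(2.7557)(4.6794) - (2.7557)(1.2072)] / 14.30290187 = 9.56834154 / 14.30290187 = 0.669
  phi_hat_2 = [gamma(0) gamma(2) - gamma(1)^2] / det = [(4.6794)(1.2072) - (2.7557)^2] / 14.30290187 = -1.94491081 / 14.30290187 = -0.136
So phi_hat = [0.6690, -0.1360].
Therefore phi_hat_1 = 0.6690.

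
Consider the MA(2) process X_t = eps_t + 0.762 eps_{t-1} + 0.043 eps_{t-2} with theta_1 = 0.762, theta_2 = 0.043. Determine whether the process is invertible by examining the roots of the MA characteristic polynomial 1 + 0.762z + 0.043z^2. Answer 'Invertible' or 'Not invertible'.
\text{Invertible}

The MA(q) characteristic polynomial is P(z) = 1 + 0.762z + 0.043z^2.
Invertibility requires all roots to lie outside the unit circle, i.e. |z| > 1 for every root.
Set 1 + (0.762) z + (0.043) z^2 = 0, i.e. a z^2 + b z + c = 0 with a = 0.043, b = 0.762, c = 1.
Discriminant D = b^2 - 4ac = (0.762)^2 - 4*(0.043)*1 = 0.580644 - (0.172) = 0.408644.
D >= 0, so the roots are real: z = (-b +/- sqrt(D)) / (2a) = (-0.762 +/- 0.639253) / (0.086).
  z_1 = (-0.762 + 0.639253) / (0.086) = -1.4273,   |z_1| = 1.4273.
  z_2 = (-0.762 - 0.639253) / (0.086) = -16.2936,   |z_2| = 16.2936.
Moduli of all roots: 1.4273, 16.2936.
All moduli strictly greater than 1? Yes.
Verdict: Invertible.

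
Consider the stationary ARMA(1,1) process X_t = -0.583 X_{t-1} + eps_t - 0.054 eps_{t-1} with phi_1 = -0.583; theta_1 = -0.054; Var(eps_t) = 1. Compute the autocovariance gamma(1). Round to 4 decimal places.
\gamma(1) = -0.9954

Multiply the model equation by X_{t-k} and take expectations. With theta_0 = psi_0 = 1 and psi_j the MA(infinity) weights, this gives
  gamma(k) - sum_i phi_i gamma(k-i) = c_k,
  c_k = sigma^2 * sum_{j=k..q} theta_j psi_{j-k}   (c_k = 0 for k > q),
using gamma(-m) = gamma(m).
psi-weights needed (psi_j = theta_j + sum_i phi_i psi_{j-i}):
  psi_1 = theta_1 + phi_1 = -0.054 + (-0.583) = -0.637
Right-hand sides:
  c_0 = sigma^2 (1 + theta_1 psi_1) = 1 * (1 + (-0.054)(-0.637)) = 1 * 1.034398 = 1.034398
  c_1 = sigma^2 theta_1 = 1 * (-0.054) = -0.054
  c_2 = 0
Equations for k = 0 and k = 1 (AR order 1):
  gamma(0) = phi_1 gamma(1) + c_0
  gamma(1) = phi_1 gamma(0) + c_1
Substituting the second into the first: gamma(0) (1 - phi_1^2) = c_0 + phi_1 c_1, so
  gamma(0) = (c_0 + phi_1 c_1) / (1 - phi_1^2) = (1.034398 + (-0.583)(-0.054)) / (1 - (-0.583)^2) = 1.06588 / 0.660111 = 1.614698.
  gamma(1) = phi_1 gamma(0) + c_1 = (-0.583)(1.614698) + (-0.054) = -0.995369.
Therefore gamma(1) = -0.9954 (to 4 decimal places).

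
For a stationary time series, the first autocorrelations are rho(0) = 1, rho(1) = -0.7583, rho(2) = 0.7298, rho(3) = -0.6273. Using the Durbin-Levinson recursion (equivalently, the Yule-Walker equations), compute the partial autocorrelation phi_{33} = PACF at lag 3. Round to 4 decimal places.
\phi_{33} = 0.0020

The PACF at lag k is phi_{kk}, the last component of the solution
to the Yule-Walker system G_k phi = r_k where
  (G_k)_{ij} = rho(|i - j|), (r_k)_i = rho(i), i,j = 1..k.
Equivalently, Durbin-Levinson gives phi_{kk} iteratively:
  phi_{11} = rho(1)
  phi_{kk} = [rho(k) - sum_{j=1..k-1} phi_{k-1,j} rho(k-j)]
            / [1 - sum_{j=1..k-1} phi_{k-1,j} rho(j)],
  phi_{k,j} = phi_{k-1,j} - phi_{kk} phi_{k-1,k-j},  j = 1..k-1.
Step k = 1:
  phi_11 = rho(1) = -0.7583.
Step k = 2:
  phi_22 = [rho(2) - phi_11 rho(1)] / [1 - phi_11 rho(1)] = [0.7298 - (-0.7583)(-0.7583)] / [1 - (-0.7583)(-0.7583)]
         = 0.15478111 / 0.42498111 = 0.364207.
  Update: phi_21 = phi_11 - phi_22 phi_11 = -0.7583 - (0.364207)(-0.7583) = -0.482122.
Step k = 3:
  phi_33 = [rho(3) - phi_21 rho(2) - phi_22 rho(1)] / [1 - phi_21 rho(1) - phi_22 rho(2)]
    numerator   = -0.6273 - (-0.482122)(0.7298) - (0.364207)(-0.7583) = 0.00073069
    denominator = 1 - (-0.482122)(-0.7583) - (0.364207)(0.7298) = 0.36860874
  phi_33 = 0.00073069 / 0.36860874 = 0.002.
Therefore phi_{33} = 0.0020.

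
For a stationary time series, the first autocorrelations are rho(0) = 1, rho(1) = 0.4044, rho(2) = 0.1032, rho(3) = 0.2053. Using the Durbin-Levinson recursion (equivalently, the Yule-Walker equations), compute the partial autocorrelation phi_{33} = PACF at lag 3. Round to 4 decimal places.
\phi_{33} = 0.2280

The PACF at lag k is phi_{kk}, the last component of the solution
to the Yule-Walker system G_k phi = r_k where
  (G_k)_{ij} = rho(|i - j|), (r_k)_i = rho(i), i,j = 1..k.
Equivalently, Durbin-Levinson gives phi_{kk} iteratively:
  phi_{11} = rho(1)
  phi_{kk} = [rho(k) - sum_{j=1..k-1} phi_{k-1,j} rho(k-j)]
            / [1 - sum_{j=1..k-1} phi_{k-1,j} rho(j)],
  phi_{k,j} = phi_{k-1,j} - phi_{kk} phi_{k-1,k-j},  j = 1..k-1.
Step k = 1:
  phi_11 = rho(1) = 0.4044.
Step k = 2:
  phi_22 = [rho(2) - phi_11 rho(1)] / [1 - phi_11 rho(1)] = [0.1032 - (0.4044)(0.4044)] / [1 - (0.4044)(0.4044)]
         = -0.06033936 / 0.83646064 = -0.072137.
  Update: phi_21 = phi_11 - phi_22 phi_11 = 0.4044 - (-0.072137)(0.4044) = 0.433572.
Step k = 3:
  phi_33 = [rho(3) - phi_21 rho(2) - phi_22 rho(1)] / [1 - phi_21 rho(1) - phi_22 rho(2)]
    numerator   = 0.2053 - (0.433572)(0.1032) - (-0.072137)(0.4044) = 0.18972738
    denominator = 1 - (0.433572)(0.4044) - (-0.072137)(0.1032) = 0.83210797
  phi_33 = 0.18972738 / 0.83210797 = 0.228.
Therefore phi_{33} = 0.2280.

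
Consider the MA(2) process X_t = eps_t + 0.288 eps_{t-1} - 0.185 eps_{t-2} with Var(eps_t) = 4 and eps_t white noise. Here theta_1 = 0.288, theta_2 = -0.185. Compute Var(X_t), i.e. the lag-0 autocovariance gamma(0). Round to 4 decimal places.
\gamma(0) = 4.4687

For an MA(q) process X_t = eps_t + sum_i theta_i eps_{t-i} with
Var(eps_t) = sigma^2, the variance is
  gamma(0) = sigma^2 * (1 + sum_i theta_i^2).
  sum_i theta_i^2 = (0.288)^2 + (-0.185)^2 = 0.082944 + 0.034225 = 0.117169.
  gamma(0) = 4 * (1 + 0.117169) = 4 * 1.117169 = 4.468676, which rounds to 4.4687.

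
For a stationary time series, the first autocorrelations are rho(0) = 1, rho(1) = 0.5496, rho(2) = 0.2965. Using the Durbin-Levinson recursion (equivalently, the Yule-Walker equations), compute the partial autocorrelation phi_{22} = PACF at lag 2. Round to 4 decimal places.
\phi_{22} = -0.0080

The PACF at lag k is phi_{kk}, the last component of the solution
to the Yule-Walker system G_k phi = r_k where
  (G_k)_{ij} = rho(|i - j|), (r_k)_i = rho(i), i,j = 1..k.
Equivalently, Durbin-Levinson gives phi_{kk} iteratively:
  phi_{11} = rho(1)
  phi_{kk} = [rho(k) - sum_{j=1..k-1} phi_{k-1,j} rho(k-j)]
            / [1 - sum_{j=1..k-1} phi_{k-1,j} rho(j)],
  phi_{k,j} = phi_{k-1,j} - phi_{kk} phi_{k-1,k-j},  j = 1..k-1.
Step k = 1:
  phi_11 = rho(1) = 0.5496.
Step k = 2:
  phi_22 = [rho(2) - phi_11 rho(1)] / [1 - phi_11 rho(1)] = [0.2965 - (0.5496)(0.5496)] / [1 - (0.5496)(0.5496)]
         = -0.00556016 / 0.69793984 = -0.008.
Therefore phi_{22} = -0.0080.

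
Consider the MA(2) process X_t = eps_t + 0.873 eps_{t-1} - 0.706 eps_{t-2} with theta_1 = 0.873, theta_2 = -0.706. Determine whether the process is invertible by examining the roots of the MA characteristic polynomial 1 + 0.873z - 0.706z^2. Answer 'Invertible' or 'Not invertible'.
\text{Not invertible}

The MA(q) characteristic polynomial is P(z) = 1 + 0.873z - 0.706z^2.
Invertibility requires all roots to lie outside the unit circle, i.e. |z| > 1 for every root.
Set 1 + (0.873) z + (-0.706) z^2 = 0, i.e. a z^2 + b z + c = 0 with a = -0.706, b = 0.873, c = 1.
Discriminant D = b^2 - 4ac = (0.873)^2 - 4*(-0.706)*1 = 0.762129 - (-2.824) = 3.586129.
D >= 0, so the roots are real: z = (-b +/- sqrt(D)) / (2a) = (-0.873 +/- 1.893708) / (-1.412).
  z_1 = (-0.873 + 1.893708) / (-1.412) = -0.7229,   |z_1| = 0.7229.
  z_2 = (-0.873 - 1.893708) / (-1.412) = 1.9594,   |z_2| = 1.9594.
Moduli of all roots: 0.7229, 1.9594.
All moduli strictly greater than 1? No.
Verdict: Not invertible.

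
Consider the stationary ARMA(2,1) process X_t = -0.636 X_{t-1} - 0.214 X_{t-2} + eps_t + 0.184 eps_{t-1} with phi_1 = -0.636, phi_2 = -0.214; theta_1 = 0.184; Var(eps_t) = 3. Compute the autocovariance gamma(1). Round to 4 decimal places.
\gamma(1) = -1.4547

Multiply the model equation by X_{t-k} and take expectations. With theta_0 = psi_0 = 1 and psi_j the MA(infinity) weights, this gives
  gamma(k) - sum_i phi_i gamma(k-i) = c_k,
  c_k = sigma^2 * sum_{j=k..q} theta_j psi_{j-k}   (c_k = 0 for k > q),
using gamma(-m) = gamma(m).
psi-weights needed (psi_j = theta_j + sum_i phi_i psi_{j-i}):
  psi_1 = theta_1 + phi_1 = 0.184 + (-0.636) = -0.452
Right-hand sides:
  c_0 = sigma^2 (1 + theta_1 psi_1) = 3 * (1 + (0.184)(-0.452)) = 3 * 0.916832 = 2.750496
  c_1 = sigma^2 theta_1 = 3 * (0.184) = 0.552
  c_2 = 0
Equations for k = 0, 1, 2 (AR order 2, c_2 = 0):
  (E0) gamma(0) = phi_1 gamma(1) + phi_2 gamma(2) + c_0
  (E1) gamma(1) = phi_1 gamma(0) + phi_2 gamma(1) + c_1
  (E2) gamma(2) = phi_1 gamma(1) + phi_2 gamma(0)
From (E1): gamma(1) = A gamma(0) + B with
  A = phi_1 / (1 - phi_2) = -0.636 / 1.214 = -0.523888,   B = c_1 / (1 - phi_2) = 0.552 / 1.214 = 0.454695.
Insert (E2) into (E0): gamma(0) (1 - phi_2^2) = phi_1 (1 + phi_2) gamma(1) + c_0.
  phi_1 (1 + phi_2) = (-0.636)(0.786) = -0.499896,   1 - phi_2^2 = 0.954204.
Replace gamma(1) by A gamma(0) + B and collect gamma(0):
  gamma(0) [0.954204 - (-0.499896)(-0.523888)] = (-0.499896)(0.454695) + 2.750496
  gamma(0) * 0.692314 = 2.523196
  gamma(0) = 2.523196 / 0.692314 = 3.64458.
  gamma(1) = A gamma(0) + B = (-0.523888)(3.64458) + (0.454695) = -1.454656.
Therefore gamma(1) = -1.4547 (to 4 decimal places).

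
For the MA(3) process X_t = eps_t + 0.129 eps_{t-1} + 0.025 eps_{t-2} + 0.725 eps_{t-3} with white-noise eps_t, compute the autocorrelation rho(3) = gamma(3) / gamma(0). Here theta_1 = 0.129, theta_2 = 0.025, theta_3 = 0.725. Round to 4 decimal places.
\rho(3) = 0.4699

For an MA(q) process with theta_0 = 1, the autocovariance is
  gamma(k) = sigma^2 * sum_{i=0..q-k} theta_i * theta_{i+k},
and rho(k) = gamma(k) / gamma(0). Sigma^2 cancels.
  numerator   = (1)*(0.725) = 0.725.
  denominator = (1)^2 + (0.129)^2 + (0.025)^2 + (0.725)^2 = 1.542891.
  rho(3) = 0.725 / 1.542891 = 0.4699.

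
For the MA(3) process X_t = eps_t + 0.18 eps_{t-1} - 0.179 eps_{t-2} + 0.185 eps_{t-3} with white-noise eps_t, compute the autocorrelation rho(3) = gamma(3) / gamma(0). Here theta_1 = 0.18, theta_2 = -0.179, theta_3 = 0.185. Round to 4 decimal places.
\rho(3) = 0.1684

For an MA(q) process with theta_0 = 1, the autocovariance is
  gamma(k) = sigma^2 * sum_{i=0..q-k} theta_i * theta_{i+k},
and rho(k) = gamma(k) / gamma(0). Sigma^2 cancels.
  numerator   = (1)*(0.185) = 0.185.
  denominator = (1)^2 + (0.18)^2 + (-0.179)^2 + (0.185)^2 = 1.098666.
  rho(3) = 0.185 / 1.098666 = 0.1684.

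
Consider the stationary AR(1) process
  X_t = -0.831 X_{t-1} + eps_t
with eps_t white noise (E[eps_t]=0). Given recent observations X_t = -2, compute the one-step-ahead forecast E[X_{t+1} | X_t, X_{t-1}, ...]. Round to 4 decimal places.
E[X_{t+1} \mid \mathcal F_t] = 1.6620

For an AR(p) model X_t = c + sum_i phi_i X_{t-i} + eps_t, the
one-step-ahead conditional mean is
  E[X_{t+1} | X_t, ...] = c + sum_i phi_i X_{t+1-i}.
Substitute known values:
  E[X_{t+1} | ...] = (-0.831) * (-2)
                   = 1.6620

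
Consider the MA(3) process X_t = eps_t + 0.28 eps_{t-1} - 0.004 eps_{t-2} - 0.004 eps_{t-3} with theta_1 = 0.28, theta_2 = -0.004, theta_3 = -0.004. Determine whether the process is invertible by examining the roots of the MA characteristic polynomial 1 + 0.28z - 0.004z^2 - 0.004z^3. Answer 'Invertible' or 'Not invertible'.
\text{Invertible}

The MA(q) characteristic polynomial is P(z) = 1 + 0.28z - 0.004z^2 - 0.004z^3.
Invertibility requires all roots to lie outside the unit circle, i.e. |z| > 1 for every root.
Degree 3: look for a simple real root z0 first, then factor out (1 - z/z0) and solve the remaining quadratic.
Testing z0 = -5: P(-5) = 1 + (0.28)(-5) + (-0.004)(-5)^2 + (-0.004)(-5)^3
  = 1 + (-1.4) + (-0.1) + (0.5) = 0.  So z_0 = -5 is a root, |z_0| = 5.
Divide out the factor (1 + 0.2 z) = (1 - z/z0) (since 1/z0 = -0.2):
  P(z) = (1 + 0.2 z)(1 + (0.08) z + (-0.02) z^2)
  [check: z-coef 0.08 - (-0.2) = 0.28; z^2-coef -0.02 - (-0.2)(0.08) = -0.004; z^3-coef -(-0.2)(-0.02) = -0.004.]
Remaining roots from the quadratic factor 1 + (0.08) z + (-0.02) z^2:
  Set 1 + (0.08) z + (-0.02) z^2 = 0, i.e. a z^2 + b z + c = 0 with a = -0.02, b = 0.08, c = 1.
  Discriminant D = b^2 - 4ac = (0.08)^2 - 4*(-0.02)*1 = 0.0064 - (-0.08) = 0.0864.
  D >= 0, so the roots are real: z = (-b +/- sqrt(D)) / (2a) = (-0.08 +/- 0.293939) / (-0.04).
    z_1 = (-0.08 + 0.293939) / (-0.04) = -5.3485,   |z_1| = 5.3485.
    z_2 = (-0.08 - 0.293939) / (-0.04) = 9.3485,   |z_2| = 9.3485.
Moduli of all roots: 5.0000, 5.3485, 9.3485.
All moduli strictly greater than 1? Yes.
Verdict: Invertible.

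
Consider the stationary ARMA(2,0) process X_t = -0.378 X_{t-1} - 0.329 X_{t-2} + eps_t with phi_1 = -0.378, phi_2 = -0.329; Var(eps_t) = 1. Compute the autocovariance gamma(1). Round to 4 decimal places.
\gamma(1) = -0.3470

Multiply the model equation by X_{t-k} and take expectations. With theta_0 = psi_0 = 1 and psi_j the MA(infinity) weights, this gives
  gamma(k) - sum_i phi_i gamma(k-i) = c_k,
  c_k = sigma^2 * sum_{j=k..q} theta_j psi_{j-k}   (c_k = 0 for k > q),
using gamma(-m) = gamma(m).
Pure AR (q = 0): c_0 = sigma^2 = 1, c_k = 0 for k >= 1.
Equations for k = 0, 1, 2 (AR order 2, c_2 = 0):
  (E0) gamma(0) = phi_1 gamma(1) + phi_2 gamma(2) + c_0
  (E1) gamma(1) = phi_1 gamma(0) + phi_2 gamma(1) + c_1
  (E2) gamma(2) = phi_1 gamma(1) + phi_2 gamma(0)
From (E1): gamma(1) = A gamma(0) + B with
  A = phi_1 / (1 - phi_2) = -0.378 / 1.329 = -0.284424,   B = c_1 / (1 - phi_2) = 0 / 1.329 = 0.
Insert (E2) into (E0): gamma(0) (1 - phi_2^2) = phi_1 (1 + phi_2) gamma(1) + c_0.
  phi_1 (1 + phi_2) = (-0.378)(0.671) = -0.253638,   1 - phi_2^2 = 0.891759.
Replace gamma(1) by A gamma(0) + B and collect gamma(0):
  gamma(0) [0.891759 - (-0.253638)(-0.284424)] = c_0 = 1
  gamma(0) * 0.819618 = 1
  gamma(0) = 1 / 0.819618 = 1.22008.
  gamma(1) = A gamma(0) = (-0.284424)(1.22008) = -0.347021.
Therefore gamma(1) = -0.3470 (to 4 decimal places).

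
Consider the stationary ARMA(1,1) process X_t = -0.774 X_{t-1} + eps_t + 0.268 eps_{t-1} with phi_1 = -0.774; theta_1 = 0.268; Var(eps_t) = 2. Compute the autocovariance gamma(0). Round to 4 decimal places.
\gamma(0) = 3.2772

Multiply the model equation by X_{t-k} and take expectations. With theta_0 = psi_0 = 1 and psi_j the MA(infinity) weights, this gives
  gamma(k) - sum_i phi_i gamma(k-i) = c_k,
  c_k = sigma^2 * sum_{j=k..q} theta_j psi_{j-k}   (c_k = 0 for k > q),
using gamma(-m) = gamma(m).
psi-weights needed (psi_j = theta_j + sum_i phi_i psi_{j-i}):
  psi_1 = theta_1 + phi_1 = 0.268 + (-0.774) = -0.506
Right-hand sides:
  c_0 = sigma^2 (1 + theta_1 psi_1) = 2 * (1 + (0.268)(-0.506)) = 2 * 0.864392 = 1.728784
  c_1 = sigma^2 theta_1 = 2 * (0.268) = 0.536
  c_2 = 0
Equations for k = 0 and k = 1 (AR order 1):
  gamma(0) = phi_1 gamma(1) + c_0
  gamma(1) = phi_1 gamma(0) + c_1
Substituting the second into the first: gamma(0) (1 - phi_1^2) = c_0 + phi_1 c_1, so
  gamma(0) = (c_0 + phi_1 c_1) / (1 - phi_1^2) = (1.728784 + (-0.774)(0.536)) / (1 - (-0.774)^2) = 1.31392 / 0.400924 = 3.27723.
Therefore gamma(0) = 3.2772 (to 4 decimal places).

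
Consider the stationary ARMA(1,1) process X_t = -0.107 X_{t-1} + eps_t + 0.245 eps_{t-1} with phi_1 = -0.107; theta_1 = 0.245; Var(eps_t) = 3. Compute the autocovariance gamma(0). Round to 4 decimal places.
\gamma(0) = 3.0578

Multiply the model equation by X_{t-k} and take expectations. With theta_0 = psi_0 = 1 and psi_j the MA(infinity) weights, this gives
  gamma(k) - sum_i phi_i gamma(k-i) = c_k,
  c_k = sigma^2 * sum_{j=k..q} theta_j psi_{j-k}   (c_k = 0 for k > q),
using gamma(-m) = gamma(m).
psi-weights needed (psi_j = theta_j + sum_i phi_i psi_{j-i}):
  psi_1 = theta_1 + phi_1 = 0.245 + (-0.107) = 0.138
Right-hand sides:
  c_0 = sigma^2 (1 + theta_1 psi_1) = 3 * (1 + (0.245)(0.138)) = 3 * 1.03381 = 3.10143
  c_1 = sigma^2 theta_1 = 3 * (0.245) = 0.735
  c_2 = 0
Equations for k = 0 and k = 1 (AR order 1):
  gamma(0) = phi_1 gamma(1) + c_0
  gamma(1) = phi_1 gamma(0) + c_1
Substituting the second into the first: gamma(0) (1 - phi_1^2) = c_0 + phi_1 c_1, so
  gamma(0) = (c_0 + phi_1 c_1) / (1 - phi_1^2) = (3.10143 + (-0.107)(0.735)) / (1 - (-0.107)^2) = 3.022785 / 0.988551 = 3.057794.
Therefore gamma(0) = 3.0578 (to 4 decimal places).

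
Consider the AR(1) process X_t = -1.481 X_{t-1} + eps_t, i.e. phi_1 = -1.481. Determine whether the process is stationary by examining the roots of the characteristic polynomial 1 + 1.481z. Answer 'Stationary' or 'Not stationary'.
\text{Not stationary}

The AR(p) characteristic polynomial is P(z) = 1 + 1.481z.
Stationarity requires all roots to lie outside the unit circle, i.e. |z| > 1 for every root.
This is linear in z: 1 + (1.481) z = 0  =>  z = -1/(1.481) = -0.675219,  |z| = 0.675219.
Moduli of all roots: 0.6752.
All moduli strictly greater than 1? No.
Verdict: Not stationary.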